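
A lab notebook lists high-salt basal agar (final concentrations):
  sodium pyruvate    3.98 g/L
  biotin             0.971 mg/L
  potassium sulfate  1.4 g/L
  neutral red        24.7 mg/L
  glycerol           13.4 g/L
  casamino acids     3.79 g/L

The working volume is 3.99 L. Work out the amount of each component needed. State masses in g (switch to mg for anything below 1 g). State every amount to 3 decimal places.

Scale factor relative to 1 L: 3.99.
sodium pyruvate: 3.98 g/L × 3.99 L = 15.880 g
biotin: 0.971 mg/L × 3.99 L = 3.874 mg
potassium sulfate: 1.4 g/L × 3.99 L = 5.586 g
neutral red: 24.7 mg/L × 3.99 L = 98.553 mg
glycerol: 13.4 g/L × 3.99 L = 53.466 g
casamino acids: 3.79 g/L × 3.99 L = 15.122 g

sodium pyruvate 15.880 g; biotin 3.874 mg; potassium sulfate 5.586 g; neutral red 98.553 mg; glycerol 53.466 g; casamino acids 15.122 g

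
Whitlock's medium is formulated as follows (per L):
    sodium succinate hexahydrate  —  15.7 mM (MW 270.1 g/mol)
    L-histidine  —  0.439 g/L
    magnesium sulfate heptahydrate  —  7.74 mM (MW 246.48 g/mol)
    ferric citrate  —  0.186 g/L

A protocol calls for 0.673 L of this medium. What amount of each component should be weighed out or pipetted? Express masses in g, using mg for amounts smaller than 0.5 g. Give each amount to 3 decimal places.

Working volume: 0.673 L.
sodium succinate hexahydrate: 15.7 mmol/L × 270.1 g/mol × 0.673 L ÷ 1000 = 2.854 g
L-histidine: 0.439 g/L × 0.673 L = 0.295447 g = 295.447 mg
magnesium sulfate heptahydrate: 7.74 mmol/L × 246.48 g/mol × 0.673 L ÷ 1000 = 1.284 g
ferric citrate: 0.186 g/L × 0.673 L = 0.125178 g = 125.178 mg

sodium succinate hexahydrate 2.854 g; L-histidine 295.447 mg; magnesium sulfate heptahydrate 1.284 g; ferric citrate 125.178 mg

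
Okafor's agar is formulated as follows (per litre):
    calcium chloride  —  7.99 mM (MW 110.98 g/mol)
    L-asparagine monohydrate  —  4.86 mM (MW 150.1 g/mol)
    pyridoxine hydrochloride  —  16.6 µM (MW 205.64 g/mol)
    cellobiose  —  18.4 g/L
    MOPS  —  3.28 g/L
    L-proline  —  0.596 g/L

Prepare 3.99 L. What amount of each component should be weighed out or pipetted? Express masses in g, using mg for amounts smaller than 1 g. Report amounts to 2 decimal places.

Scale factor relative to 1 L: 3.99.
calcium chloride: 7.99 mmol/L × 110.98 g/mol × 3.99 L ÷ 1000 = 3.54 g
L-asparagine monohydrate: 4.86 mmol/L × 150.1 g/mol × 3.99 L ÷ 1000 = 2.91 g
pyridoxine hydrochloride: 16.6 µmol/L × 205.64 g/mol × 3.99 L ÷ 1000 = 13.62 mg
cellobiose: 18.4 g/L × 3.99 L = 73.42 g
MOPS: 3.28 g/L × 3.99 L = 13.09 g
L-proline: 0.596 g/L × 3.99 L = 2.38 g

calcium chloride 3.54 g; L-asparagine monohydrate 2.91 g; pyridoxine hydrochloride 13.62 mg; cellobiose 73.42 g; MOPS 13.09 g; L-proline 2.38 g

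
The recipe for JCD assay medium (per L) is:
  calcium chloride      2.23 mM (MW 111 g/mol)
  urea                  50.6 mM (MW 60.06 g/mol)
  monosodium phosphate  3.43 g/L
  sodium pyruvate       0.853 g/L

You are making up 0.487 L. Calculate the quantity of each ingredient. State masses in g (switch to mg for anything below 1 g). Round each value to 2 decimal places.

Scale factor relative to 1 L: 0.487.
calcium chloride: 2.23 mmol/L × 111 mg/mmol × 0.487 L = 120.55 mg
urea: 50.6 mmol/L × 60.06 g/mol × 0.487 L ÷ 1000 = 1.48 g
monosodium phosphate: 3.43 g/L × 0.487 L = 1.67 g
sodium pyruvate: 0.853 g/L × 0.487 L = 0.415411 g = 415.41 mg

calcium chloride 120.55 mg; urea 1.48 g; monosodium phosphate 1.67 g; sodium pyruvate 415.41 mg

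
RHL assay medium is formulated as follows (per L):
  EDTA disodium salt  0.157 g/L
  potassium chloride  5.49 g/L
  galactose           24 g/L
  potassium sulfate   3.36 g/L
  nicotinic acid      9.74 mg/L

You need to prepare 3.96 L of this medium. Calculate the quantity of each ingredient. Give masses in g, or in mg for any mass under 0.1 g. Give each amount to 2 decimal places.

EDTA disodium salt 0.62 g; potassium chloride 21.74 g; galactose 95.04 g; potassium sulfate 13.31 g; nicotinic acid 38.57 mg

Scale factor relative to 1 L: 3.96.
EDTA disodium salt: 0.157 g/L × 3.96 L = 0.62 g
potassium chloride: 5.49 g/L × 3.96 L = 21.74 g
galactose: 24 g/L × 3.96 L = 95.04 g
potassium sulfate: 3.36 g/L × 3.96 L = 13.31 g
nicotinic acid: 9.74 mg/L × 3.96 L = 38.57 mg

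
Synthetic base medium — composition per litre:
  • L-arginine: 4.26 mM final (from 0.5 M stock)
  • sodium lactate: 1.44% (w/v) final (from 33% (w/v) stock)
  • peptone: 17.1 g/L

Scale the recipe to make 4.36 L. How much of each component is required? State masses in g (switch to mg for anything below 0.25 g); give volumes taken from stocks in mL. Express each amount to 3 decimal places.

Scale factor relative to 1 L: 4.36.
L-arginine: dilute stock: 4.26 mM × 4360 mL ÷ 500 mM = 37.147 mL
sodium lactate: C1V1 = C2V2 → 1.44% ÷ 33% × 4360 mL = 190.255 mL
peptone: 17.1 g/L × 4.36 L = 74.556 g

L-arginine 37.147 mL; sodium lactate 190.255 mL; peptone 74.556 g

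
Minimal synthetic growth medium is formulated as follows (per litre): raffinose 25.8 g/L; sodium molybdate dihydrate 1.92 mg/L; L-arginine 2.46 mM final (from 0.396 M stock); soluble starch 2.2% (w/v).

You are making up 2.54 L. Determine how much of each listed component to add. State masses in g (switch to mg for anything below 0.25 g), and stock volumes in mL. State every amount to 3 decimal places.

raffinose 65.532 g; sodium molybdate dihydrate 4.877 mg; L-arginine 15.779 mL; soluble starch 55.880 g

Working volume: 2.54 L.
raffinose: 25.8 g/L × 2.54 L = 65.532 g
sodium molybdate dihydrate: 1.92 mg/L × 2.54 L = 4.877 mg
L-arginine: V = C2·V2/C1 = 2.46 mM × 2540 mL ÷ 396 mM = 15.779 mL
soluble starch: 2.2 g per 100 mL × 2540 mL ÷ 100 = 55.880 g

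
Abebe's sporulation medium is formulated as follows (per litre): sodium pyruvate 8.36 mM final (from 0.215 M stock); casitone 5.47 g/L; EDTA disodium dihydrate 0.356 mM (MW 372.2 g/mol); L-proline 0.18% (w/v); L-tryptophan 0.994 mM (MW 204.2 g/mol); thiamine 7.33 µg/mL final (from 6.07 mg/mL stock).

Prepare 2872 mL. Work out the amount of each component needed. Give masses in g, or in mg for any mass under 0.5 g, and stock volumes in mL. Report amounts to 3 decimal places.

sodium pyruvate 111.674 mL; casitone 15.710 g; EDTA disodium dihydrate 380.549 mg; L-proline 5.170 g; L-tryptophan 0.583 g; thiamine 3.468 mL

Scale factor relative to 1 L: 2.872.
sodium pyruvate: dilute stock: 8.36 mM × 2872 mL ÷ 215 mM = 111.674 mL
casitone: 5.47 g/L × 2.872 L = 15.710 g
EDTA disodium dihydrate: 0.356 mmol/L × 372.2 mg/mmol × 2.872 L = 380.549 mg
L-proline: 0.18% w/v = 1.8 g/L → 1.8 × 2.872 L = 5.170 g
L-tryptophan: 0.994 mmol/L × 204.2 g/mol × 2.872 L ÷ 1000 = 0.583 g
thiamine: dilute stock: 7.33 µg/mL × 2872 mL ÷ 6070 µg/mL = 3.468 mL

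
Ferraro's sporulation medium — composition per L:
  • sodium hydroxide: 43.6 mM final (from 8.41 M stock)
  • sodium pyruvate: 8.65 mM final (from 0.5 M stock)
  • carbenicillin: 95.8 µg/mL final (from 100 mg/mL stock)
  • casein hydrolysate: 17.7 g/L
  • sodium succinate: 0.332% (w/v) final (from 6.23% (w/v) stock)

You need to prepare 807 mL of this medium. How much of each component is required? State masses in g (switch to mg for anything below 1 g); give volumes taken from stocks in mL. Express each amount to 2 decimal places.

Scale factor relative to 1 L: 0.807.
sodium hydroxide: dilute stock: 43.6 mM × 807 mL ÷ 8410 mM = 4.18 mL
sodium pyruvate: V = C2·V2/C1 = 8.65 mM × 807 mL ÷ 500 mM = 13.96 mL
carbenicillin: C1V1 = C2V2 → 95.8 µg/mL × 807 mL ÷ 100000 µg/mL = 0.77 mL
casein hydrolysate: 17.7 g/L × 0.807 L = 14.28 g
sodium succinate: dilute stock: 0.332% ÷ 6.23% × 807 mL = 43.01 mL

sodium hydroxide 4.18 mL; sodium pyruvate 13.96 mL; carbenicillin 0.77 mL; casein hydrolysate 14.28 g; sodium succinate 43.01 mL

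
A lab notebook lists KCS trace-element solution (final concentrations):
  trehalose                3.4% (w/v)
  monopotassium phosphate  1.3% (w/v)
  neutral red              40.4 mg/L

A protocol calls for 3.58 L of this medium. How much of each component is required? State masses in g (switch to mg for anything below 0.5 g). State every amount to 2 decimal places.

Scale factor relative to 1 L: 3.58.
trehalose: 3.4% w/v = 34 g/L → 34 × 3.58 L = 121.72 g
monopotassium phosphate: 1.3 g per 100 mL × 3580 mL ÷ 100 = 46.54 g
neutral red: 40.4 mg/L × 3.58 L = 144.63 mg

trehalose 121.72 g; monopotassium phosphate 46.54 g; neutral red 144.63 mg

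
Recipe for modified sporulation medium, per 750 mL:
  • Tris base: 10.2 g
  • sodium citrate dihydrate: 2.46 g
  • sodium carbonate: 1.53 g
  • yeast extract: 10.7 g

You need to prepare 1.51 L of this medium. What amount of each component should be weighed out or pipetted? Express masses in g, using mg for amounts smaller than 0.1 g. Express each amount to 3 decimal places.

Tris base 20.536 g; sodium citrate dihydrate 4.953 g; sodium carbonate 3.080 g; yeast extract 21.543 g

Scale factor = 1510 mL / 750 mL = 2.01333.
Tris base: 10.2 g × (1510 mL / 750 mL) = 20.536 g
sodium citrate dihydrate: 2.46 g × (1510 mL / 750 mL) = 4.953 g
sodium carbonate: 1.53 g × (1510 mL / 750 mL) = 3.080 g
yeast extract: 10.7 g × (1510 mL / 750 mL) = 21.543 g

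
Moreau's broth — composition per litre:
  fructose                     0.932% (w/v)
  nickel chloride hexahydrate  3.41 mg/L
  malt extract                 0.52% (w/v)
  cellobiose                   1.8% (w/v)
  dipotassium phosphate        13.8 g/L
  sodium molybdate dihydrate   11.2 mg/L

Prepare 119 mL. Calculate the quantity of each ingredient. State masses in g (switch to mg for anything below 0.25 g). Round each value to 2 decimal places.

Target volume = 119 mL = 0.119 L.
fructose: 0.932% w/v = 9.32 g/L → 9.32 × 0.119 L = 1.11 g
nickel chloride hexahydrate: 3.41 mg/L × 0.119 L = 0.41 mg
malt extract: 0.52% w/v = 5.2 g/L → 5.2 × 0.119 L = 0.62 g
cellobiose: 1.8% w/v = 18 g/L → 18 × 0.119 L = 2.14 g
dipotassium phosphate: 13.8 g/L × 0.119 L = 1.64 g
sodium molybdate dihydrate: 11.2 mg/L × 0.119 L = 1.33 mg

fructose 1.11 g; nickel chloride hexahydrate 0.41 mg; malt extract 0.62 g; cellobiose 2.14 g; dipotassium phosphate 1.64 g; sodium molybdate dihydrate 1.33 mg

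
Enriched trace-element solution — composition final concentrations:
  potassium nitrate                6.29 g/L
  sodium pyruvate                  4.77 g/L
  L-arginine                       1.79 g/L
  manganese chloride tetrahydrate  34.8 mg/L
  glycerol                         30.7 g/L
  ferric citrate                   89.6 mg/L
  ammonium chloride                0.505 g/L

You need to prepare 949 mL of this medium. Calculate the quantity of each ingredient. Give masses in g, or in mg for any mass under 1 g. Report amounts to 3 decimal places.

Scale factor relative to 1 L: 0.949.
potassium nitrate: 6.29 g/L × 0.949 L = 5.969 g
sodium pyruvate: 4.77 g/L × 0.949 L = 4.527 g
L-arginine: 1.79 g/L × 0.949 L = 1.699 g
manganese chloride tetrahydrate: 34.8 mg/L × 0.949 L = 33.025 mg
glycerol: 30.7 g/L × 0.949 L = 29.134 g
ferric citrate: 89.6 mg/L × 0.949 L = 85.030 mg
ammonium chloride: 0.505 g/L × 0.949 L = 0.479245 g = 479.245 mg

potassium nitrate 5.969 g; sodium pyruvate 4.527 g; L-arginine 1.699 g; manganese chloride tetrahydrate 33.025 mg; glycerol 29.134 g; ferric citrate 85.030 mg; ammonium chloride 479.245 mg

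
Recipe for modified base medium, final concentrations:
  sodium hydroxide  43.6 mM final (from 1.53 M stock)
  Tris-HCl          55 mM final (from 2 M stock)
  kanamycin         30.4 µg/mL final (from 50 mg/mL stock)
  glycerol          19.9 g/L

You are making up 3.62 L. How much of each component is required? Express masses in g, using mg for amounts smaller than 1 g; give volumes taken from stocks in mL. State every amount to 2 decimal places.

Working volume: 3.62 L.
sodium hydroxide: V = C2·V2/C1 = 43.6 mM × 3620 mL ÷ 1530 mM = 103.16 mL
Tris-HCl: dilute stock: 55 mM × 3620 mL ÷ 2000 mM = 99.55 mL
kanamycin: dilute stock: 30.4 µg/mL × 3620 mL ÷ 50000 µg/mL = 2.20 mL
glycerol: 19.9 g/L × 3.62 L = 72.04 g

sodium hydroxide 103.16 mL; Tris-HCl 99.55 mL; kanamycin 2.20 mL; glycerol 72.04 g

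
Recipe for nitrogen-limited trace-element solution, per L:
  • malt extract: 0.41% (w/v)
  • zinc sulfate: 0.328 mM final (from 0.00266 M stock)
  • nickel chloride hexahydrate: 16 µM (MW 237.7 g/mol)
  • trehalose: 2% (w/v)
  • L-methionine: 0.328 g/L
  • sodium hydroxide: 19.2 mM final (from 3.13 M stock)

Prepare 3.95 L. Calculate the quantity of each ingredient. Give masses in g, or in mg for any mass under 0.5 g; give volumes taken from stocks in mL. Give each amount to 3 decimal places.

malt extract 16.195 g; zinc sulfate 487.068 mL; nickel chloride hexahydrate 15.023 mg; trehalose 79.000 g; L-methionine 1.296 g; sodium hydroxide 24.230 mL

Working volume: 3.95 L.
malt extract: 0.41 g per 100 mL × 3950 mL ÷ 100 = 16.195 g
zinc sulfate: V = C2·V2/C1 = 0.328 mM × 3950 mL ÷ 2.66 mM = 487.068 mL
nickel chloride hexahydrate: 16 µmol/L × 237.7 g/mol × 3.95 L ÷ 1000 = 15.023 mg
trehalose: 2% w/v = 20 g/L → 20 × 3.95 L = 79.000 g
L-methionine: 0.328 g/L × 3.95 L = 1.296 g
sodium hydroxide: V = C2·V2/C1 = 19.2 mM × 3950 mL ÷ 3130 mM = 24.230 mL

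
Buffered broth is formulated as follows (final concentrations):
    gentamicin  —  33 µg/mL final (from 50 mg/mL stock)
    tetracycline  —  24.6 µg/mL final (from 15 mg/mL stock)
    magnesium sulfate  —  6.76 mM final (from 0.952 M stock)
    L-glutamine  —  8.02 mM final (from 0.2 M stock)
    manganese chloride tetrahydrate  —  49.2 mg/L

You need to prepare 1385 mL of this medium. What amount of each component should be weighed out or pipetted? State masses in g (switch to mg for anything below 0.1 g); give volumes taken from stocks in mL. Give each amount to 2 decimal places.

Working volume: 1385 mL = 1.385 L.
gentamicin: C1V1 = C2V2 → 33 µg/mL × 1385 mL ÷ 50000 µg/mL = 0.91 mL
tetracycline: dilute stock: 24.6 µg/mL × 1385 mL ÷ 15000 µg/mL = 2.27 mL
magnesium sulfate: V = C2·V2/C1 = 6.76 mM × 1385 mL ÷ 952 mM = 9.83 mL
L-glutamine: dilute stock: 8.02 mM × 1385 mL ÷ 200 mM = 55.54 mL
manganese chloride tetrahydrate: 49.2 mg/L × 1.385 L = 68.14 mg

gentamicin 0.91 mL; tetracycline 2.27 mL; magnesium sulfate 9.83 mL; L-glutamine 55.54 mL; manganese chloride tetrahydrate 68.14 mg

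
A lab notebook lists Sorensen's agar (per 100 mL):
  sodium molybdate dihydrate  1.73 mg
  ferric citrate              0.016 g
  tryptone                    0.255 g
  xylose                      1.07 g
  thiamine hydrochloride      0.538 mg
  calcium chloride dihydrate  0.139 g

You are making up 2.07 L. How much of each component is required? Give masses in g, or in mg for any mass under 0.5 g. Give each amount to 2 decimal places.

sodium molybdate dihydrate 35.81 mg; ferric citrate 331.20 mg; tryptone 5.28 g; xylose 22.15 g; thiamine hydrochloride 11.14 mg; calcium chloride dihydrate 2.88 g

Scale factor = 2070 mL / 100 mL = 20.7.
sodium molybdate dihydrate: 1.73 mg × (2070 mL / 100 mL) = 35.81 mg
ferric citrate: 0.016 g × (2070 mL / 100 mL) = 0.3312 g = 331.20 mg
tryptone: 0.255 g × (2070 mL / 100 mL) = 5.28 g
xylose: 1.07 g × (2070 mL / 100 mL) = 22.15 g
thiamine hydrochloride: 0.538 mg × (2070 mL / 100 mL) = 11.14 mg
calcium chloride dihydrate: 0.139 g × (2070 mL / 100 mL) = 2.88 g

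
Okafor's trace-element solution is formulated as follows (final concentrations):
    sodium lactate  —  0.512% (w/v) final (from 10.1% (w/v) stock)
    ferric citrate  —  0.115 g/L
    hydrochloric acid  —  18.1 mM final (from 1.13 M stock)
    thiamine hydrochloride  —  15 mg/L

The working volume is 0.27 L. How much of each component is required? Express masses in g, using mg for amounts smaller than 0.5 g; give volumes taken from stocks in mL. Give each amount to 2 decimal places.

sodium lactate 13.69 mL; ferric citrate 31.05 mg; hydrochloric acid 4.32 mL; thiamine hydrochloride 4.05 mg

Working volume: 0.27 L.
sodium lactate: V = C2·V2/C1 = 0.512% ÷ 10.1% × 270 mL = 13.69 mL
ferric citrate: 0.115 g/L × 0.27 L = 0.03105 g = 31.05 mg
hydrochloric acid: V = C2·V2/C1 = 18.1 mM × 270 mL ÷ 1130 mM = 4.32 mL
thiamine hydrochloride: 15 mg/L × 0.27 L = 4.05 mg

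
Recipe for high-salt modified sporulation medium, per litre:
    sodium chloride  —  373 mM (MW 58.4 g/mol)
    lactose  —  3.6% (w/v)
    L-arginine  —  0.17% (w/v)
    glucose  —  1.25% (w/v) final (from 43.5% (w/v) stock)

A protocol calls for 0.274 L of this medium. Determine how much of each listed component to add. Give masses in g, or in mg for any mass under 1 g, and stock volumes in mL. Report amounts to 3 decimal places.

Working volume: 0.274 L.
sodium chloride: 373 mmol/L × 58.4 g/mol × 0.274 L ÷ 1000 = 5.969 g
lactose: 3.6 g per 100 mL × 274 mL ÷ 100 = 9.864 g
L-arginine: 0.17% w/v = 1.7 g/L → 1.7 × 0.274 L = 0.4658 g = 465.800 mg
glucose: dilute stock: 1.25% ÷ 43.5% × 274 mL = 7.874 mL

sodium chloride 5.969 g; lactose 9.864 g; L-arginine 465.800 mg; glucose 7.874 mL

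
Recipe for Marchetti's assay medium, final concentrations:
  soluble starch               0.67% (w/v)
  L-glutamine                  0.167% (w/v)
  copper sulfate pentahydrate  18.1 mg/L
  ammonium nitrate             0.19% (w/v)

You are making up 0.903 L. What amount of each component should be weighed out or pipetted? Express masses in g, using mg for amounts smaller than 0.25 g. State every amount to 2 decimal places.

Working volume: 0.903 L.
soluble starch: 0.67 g per 100 mL × 903 mL ÷ 100 = 6.05 g
L-glutamine: 0.167 g per 100 mL × 903 mL ÷ 100 = 1.51 g
copper sulfate pentahydrate: 18.1 mg/L × 0.903 L = 16.34 mg
ammonium nitrate: 0.19% w/v = 1.9 g/L → 1.9 × 0.903 L = 1.72 g

soluble starch 6.05 g; L-glutamine 1.51 g; copper sulfate pentahydrate 16.34 mg; ammonium nitrate 1.72 g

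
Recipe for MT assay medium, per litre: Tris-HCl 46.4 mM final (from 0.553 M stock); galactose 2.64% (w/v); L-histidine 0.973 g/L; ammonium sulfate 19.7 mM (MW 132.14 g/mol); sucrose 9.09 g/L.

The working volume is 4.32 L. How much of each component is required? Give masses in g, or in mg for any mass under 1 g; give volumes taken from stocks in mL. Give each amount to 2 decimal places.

Scale factor relative to 1 L: 4.32.
Tris-HCl: dilute stock: 46.4 mM × 4320 mL ÷ 553 mM = 362.47 mL
galactose: 2.64% w/v = 26.4 g/L → 26.4 × 4.32 L = 114.05 g
L-histidine: 0.973 g/L × 4.32 L = 4.20 g
ammonium sulfate: 19.7 mmol/L × 132.14 g/mol × 4.32 L ÷ 1000 = 11.25 g
sucrose: 9.09 g/L × 4.32 L = 39.27 g

Tris-HCl 362.47 mL; galactose 114.05 g; L-histidine 4.20 g; ammonium sulfate 11.25 g; sucrose 39.27 g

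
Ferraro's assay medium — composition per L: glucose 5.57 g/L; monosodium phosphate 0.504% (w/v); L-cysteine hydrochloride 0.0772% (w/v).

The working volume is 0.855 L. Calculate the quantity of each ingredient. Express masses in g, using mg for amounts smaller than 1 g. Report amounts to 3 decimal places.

Scale factor relative to 1 L: 0.855.
glucose: 5.57 g/L × 0.855 L = 4.762 g
monosodium phosphate: 0.504% w/v = 5.04 g/L → 5.04 × 0.855 L = 4.309 g
L-cysteine hydrochloride: 0.0772 g per 100 mL × 855 mL ÷ 100 = 0.66006 g = 660.060 mg

glucose 4.762 g; monosodium phosphate 4.309 g; L-cysteine hydrochloride 660.060 mg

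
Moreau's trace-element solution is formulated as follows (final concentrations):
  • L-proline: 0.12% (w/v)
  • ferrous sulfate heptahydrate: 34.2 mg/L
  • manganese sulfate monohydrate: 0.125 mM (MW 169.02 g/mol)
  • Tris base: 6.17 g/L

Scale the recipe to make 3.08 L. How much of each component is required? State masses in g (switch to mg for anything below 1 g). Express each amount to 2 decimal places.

L-proline 3.70 g; ferrous sulfate heptahydrate 105.34 mg; manganese sulfate monohydrate 65.07 mg; Tris base 19.00 g

Scale factor relative to 1 L: 3.08.
L-proline: 0.12 g per 100 mL × 3080 mL ÷ 100 = 3.70 g
ferrous sulfate heptahydrate: 34.2 mg/L × 3.08 L = 105.34 mg
manganese sulfate monohydrate: 0.125 mmol/L × 169.02 mg/mmol × 3.08 L = 65.07 mg
Tris base: 6.17 g/L × 3.08 L = 19.00 g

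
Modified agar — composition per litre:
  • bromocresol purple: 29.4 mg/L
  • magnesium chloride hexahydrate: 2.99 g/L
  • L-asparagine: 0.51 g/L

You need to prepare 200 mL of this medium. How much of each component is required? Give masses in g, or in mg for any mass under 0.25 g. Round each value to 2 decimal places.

Target volume = 200 mL = 0.2 L.
bromocresol purple: 29.4 mg/L × 0.2 L = 5.88 mg
magnesium chloride hexahydrate: 2.99 g/L × 0.2 L = 0.60 g
L-asparagine: 0.51 g/L × 0.2 L = 0.102 g = 102.00 mg

bromocresol purple 5.88 mg; magnesium chloride hexahydrate 0.60 g; L-asparagine 102.00 mg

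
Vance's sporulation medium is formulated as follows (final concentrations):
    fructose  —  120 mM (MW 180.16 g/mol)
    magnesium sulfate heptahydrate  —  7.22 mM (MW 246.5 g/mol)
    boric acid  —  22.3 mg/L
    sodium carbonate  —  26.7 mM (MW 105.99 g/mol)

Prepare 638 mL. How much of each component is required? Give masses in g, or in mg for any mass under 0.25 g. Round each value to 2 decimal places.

fructose 13.79 g; magnesium sulfate heptahydrate 1.14 g; boric acid 14.23 mg; sodium carbonate 1.81 g

Scale factor relative to 1 L: 0.638.
fructose: 120 mmol/L × 180.16 g/mol × 0.638 L ÷ 1000 = 13.79 g
magnesium sulfate heptahydrate: 7.22 mmol/L × 246.5 g/mol × 0.638 L ÷ 1000 = 1.14 g
boric acid: 22.3 mg/L × 0.638 L = 14.23 mg
sodium carbonate: 26.7 mmol/L × 105.99 g/mol × 0.638 L ÷ 1000 = 1.81 g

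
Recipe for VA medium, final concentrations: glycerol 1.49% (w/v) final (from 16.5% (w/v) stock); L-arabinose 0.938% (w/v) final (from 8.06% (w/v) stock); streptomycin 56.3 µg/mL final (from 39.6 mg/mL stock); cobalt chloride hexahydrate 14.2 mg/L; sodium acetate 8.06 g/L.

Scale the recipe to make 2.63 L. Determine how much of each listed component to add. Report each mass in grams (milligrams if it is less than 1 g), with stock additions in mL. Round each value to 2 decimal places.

Working volume: 2.63 L.
glycerol: C1V1 = C2V2 → 1.49% ÷ 16.5% × 2630 mL = 237.50 mL
L-arabinose: dilute stock: 0.938% ÷ 8.06% × 2630 mL = 306.07 mL
streptomycin: C1V1 = C2V2 → 56.3 µg/mL × 2630 mL ÷ 39600 µg/mL = 3.74 mL
cobalt chloride hexahydrate: 14.2 mg/L × 2.63 L = 37.35 mg
sodium acetate: 8.06 g/L × 2.63 L = 21.20 g

glycerol 237.50 mL; L-arabinose 306.07 mL; streptomycin 3.74 mL; cobalt chloride hexahydrate 37.35 mg; sodium acetate 21.20 g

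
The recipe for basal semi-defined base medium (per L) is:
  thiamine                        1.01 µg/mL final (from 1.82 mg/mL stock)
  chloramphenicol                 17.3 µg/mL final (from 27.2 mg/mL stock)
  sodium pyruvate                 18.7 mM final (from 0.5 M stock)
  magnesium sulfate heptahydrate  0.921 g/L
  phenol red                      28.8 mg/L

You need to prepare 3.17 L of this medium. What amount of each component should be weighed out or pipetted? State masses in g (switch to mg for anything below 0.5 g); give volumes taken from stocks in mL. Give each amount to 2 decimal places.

thiamine 1.76 mL; chloramphenicol 2.02 mL; sodium pyruvate 118.56 mL; magnesium sulfate heptahydrate 2.92 g; phenol red 91.30 mg

Working volume: 3.17 L.
thiamine: C1V1 = C2V2 → 1.01 µg/mL × 3170 mL ÷ 1820 µg/mL = 1.76 mL
chloramphenicol: V = C2·V2/C1 = 17.3 µg/mL × 3170 mL ÷ 27200 µg/mL = 2.02 mL
sodium pyruvate: dilute stock: 18.7 mM × 3170 mL ÷ 500 mM = 118.56 mL
magnesium sulfate heptahydrate: 0.921 g/L × 3.17 L = 2.92 g
phenol red: 28.8 mg/L × 3.17 L = 91.30 mg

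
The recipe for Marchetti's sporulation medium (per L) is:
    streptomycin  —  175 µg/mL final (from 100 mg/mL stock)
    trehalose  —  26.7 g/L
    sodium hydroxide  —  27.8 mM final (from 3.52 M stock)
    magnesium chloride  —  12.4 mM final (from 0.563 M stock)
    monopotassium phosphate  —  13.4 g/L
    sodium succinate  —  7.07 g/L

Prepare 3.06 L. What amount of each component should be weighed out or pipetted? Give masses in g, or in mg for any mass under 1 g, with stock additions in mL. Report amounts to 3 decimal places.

Scale factor relative to 1 L: 3.06.
streptomycin: V = C2·V2/C1 = 175 µg/mL × 3060 mL ÷ 100000 µg/mL = 5.355 mL
trehalose: 26.7 g/L × 3.06 L = 81.702 g
sodium hydroxide: dilute stock: 27.8 mM × 3060 mL ÷ 3520 mM = 24.167 mL
magnesium chloride: C1V1 = C2V2 → 12.4 mM × 3060 mL ÷ 563 mM = 67.396 mL
monopotassium phosphate: 13.4 g/L × 3.06 L = 41.004 g
sodium succinate: 7.07 g/L × 3.06 L = 21.634 g

streptomycin 5.355 mL; trehalose 81.702 g; sodium hydroxide 24.167 mL; magnesium chloride 67.396 mL; monopotassium phosphate 41.004 g; sodium succinate 21.634 g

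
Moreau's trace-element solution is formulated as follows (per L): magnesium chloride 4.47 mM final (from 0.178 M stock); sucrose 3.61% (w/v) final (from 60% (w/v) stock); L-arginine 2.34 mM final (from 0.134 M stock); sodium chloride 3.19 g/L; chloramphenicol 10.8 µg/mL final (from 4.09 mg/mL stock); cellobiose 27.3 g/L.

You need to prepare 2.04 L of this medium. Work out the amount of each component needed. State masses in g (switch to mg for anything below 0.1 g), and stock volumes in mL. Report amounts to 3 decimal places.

Scale factor relative to 1 L: 2.04.
magnesium chloride: V = C2·V2/C1 = 4.47 mM × 2040 mL ÷ 178 mM = 51.229 mL
sucrose: V = C2·V2/C1 = 3.61% ÷ 60% × 2040 mL = 122.740 mL
L-arginine: dilute stock: 2.34 mM × 2040 mL ÷ 134 mM = 35.624 mL
sodium chloride: 3.19 g/L × 2.04 L = 6.508 g
chloramphenicol: dilute stock: 10.8 µg/mL × 2040 mL ÷ 4090 µg/mL = 5.387 mL
cellobiose: 27.3 g/L × 2.04 L = 55.692 g

magnesium chloride 51.229 mL; sucrose 122.740 mL; L-arginine 35.624 mL; sodium chloride 6.508 g; chloramphenicol 5.387 mL; cellobiose 55.692 g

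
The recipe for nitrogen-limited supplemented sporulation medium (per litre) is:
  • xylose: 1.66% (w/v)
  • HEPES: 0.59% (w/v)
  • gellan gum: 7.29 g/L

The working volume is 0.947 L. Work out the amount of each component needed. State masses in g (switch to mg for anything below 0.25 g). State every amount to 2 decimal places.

Working volume: 0.947 L.
xylose: 1.66% w/v = 16.6 g/L → 16.6 × 0.947 L = 15.72 g
HEPES: 0.59 g per 100 mL × 947 mL ÷ 100 = 5.59 g
gellan gum: 7.29 g/L × 0.947 L = 6.90 g

xylose 15.72 g; HEPES 5.59 g; gellan gum 6.90 g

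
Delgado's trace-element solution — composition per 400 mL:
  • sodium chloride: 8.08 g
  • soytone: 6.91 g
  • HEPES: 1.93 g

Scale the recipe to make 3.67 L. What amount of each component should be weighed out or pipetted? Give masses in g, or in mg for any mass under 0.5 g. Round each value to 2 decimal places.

Ratio of target to recipe volume: 3670 / 400 = 9.175.
sodium chloride: 8.08 g × (3670 mL / 400 mL) = 74.13 g
soytone: 6.91 g × (3670 mL / 400 mL) = 63.40 g
HEPES: 1.93 g × (3670 mL / 400 mL) = 17.71 g

sodium chloride 74.13 g; soytone 63.40 g; HEPES 17.71 g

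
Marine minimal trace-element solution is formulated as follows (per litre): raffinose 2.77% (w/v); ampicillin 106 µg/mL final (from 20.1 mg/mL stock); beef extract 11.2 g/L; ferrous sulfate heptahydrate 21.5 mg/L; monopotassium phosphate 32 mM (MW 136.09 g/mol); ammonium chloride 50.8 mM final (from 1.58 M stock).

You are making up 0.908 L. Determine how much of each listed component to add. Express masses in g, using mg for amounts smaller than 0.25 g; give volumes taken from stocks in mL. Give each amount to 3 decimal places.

raffinose 25.152 g; ampicillin 4.788 mL; beef extract 10.170 g; ferrous sulfate heptahydrate 19.522 mg; monopotassium phosphate 3.954 g; ammonium chloride 29.194 mL

Working volume: 0.908 L.
raffinose: 2.77% w/v = 27.7 g/L → 27.7 × 0.908 L = 25.152 g
ampicillin: V = C2·V2/C1 = 106 µg/mL × 908 mL ÷ 20100 µg/mL = 4.788 mL
beef extract: 11.2 g/L × 0.908 L = 10.170 g
ferrous sulfate heptahydrate: 21.5 mg/L × 0.908 L = 19.522 mg
monopotassium phosphate: 32 mmol/L × 136.09 g/mol × 0.908 L ÷ 1000 = 3.954 g
ammonium chloride: C1V1 = C2V2 → 50.8 mM × 908 mL ÷ 1580 mM = 29.194 mL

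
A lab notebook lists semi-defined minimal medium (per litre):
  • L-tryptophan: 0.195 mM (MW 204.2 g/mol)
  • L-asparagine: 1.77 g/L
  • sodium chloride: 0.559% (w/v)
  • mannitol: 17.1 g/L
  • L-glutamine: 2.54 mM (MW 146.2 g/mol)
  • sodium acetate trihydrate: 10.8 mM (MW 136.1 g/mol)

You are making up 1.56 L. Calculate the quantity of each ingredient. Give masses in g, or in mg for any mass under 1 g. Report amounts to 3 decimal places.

Scale factor relative to 1 L: 1.56.
L-tryptophan: 0.195 mmol/L × 204.2 mg/mmol × 1.56 L = 62.118 mg
L-asparagine: 1.77 g/L × 1.56 L = 2.761 g
sodium chloride: 0.559% w/v = 5.59 g/L → 5.59 × 1.56 L = 8.720 g
mannitol: 17.1 g/L × 1.56 L = 26.676 g
L-glutamine: 2.54 mmol/L × 146.2 mg/mmol × 1.56 L = 579.303 mg
sodium acetate trihydrate: 10.8 mmol/L × 136.1 g/mol × 1.56 L ÷ 1000 = 2.293 g

L-tryptophan 62.118 mg; L-asparagine 2.761 g; sodium chloride 8.720 g; mannitol 26.676 g; L-glutamine 579.303 mg; sodium acetate trihydrate 2.293 g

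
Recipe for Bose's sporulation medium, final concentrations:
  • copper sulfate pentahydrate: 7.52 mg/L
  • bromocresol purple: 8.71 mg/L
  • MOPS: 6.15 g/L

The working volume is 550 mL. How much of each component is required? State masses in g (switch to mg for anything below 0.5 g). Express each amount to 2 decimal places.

Scale factor relative to 1 L: 0.55.
copper sulfate pentahydrate: 7.52 mg/L × 0.55 L = 4.14 mg
bromocresol purple: 8.71 mg/L × 0.55 L = 4.79 mg
MOPS: 6.15 g/L × 0.55 L = 3.38 g

copper sulfate pentahydrate 4.14 mg; bromocresol purple 4.79 mg; MOPS 3.38 g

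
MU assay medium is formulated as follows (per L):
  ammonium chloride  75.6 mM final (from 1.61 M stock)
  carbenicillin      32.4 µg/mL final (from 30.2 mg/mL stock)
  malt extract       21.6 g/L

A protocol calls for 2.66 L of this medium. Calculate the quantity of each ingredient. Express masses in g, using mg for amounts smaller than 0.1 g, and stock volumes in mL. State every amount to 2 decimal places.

ammonium chloride 124.90 mL; carbenicillin 2.85 mL; malt extract 57.46 g

Scale factor relative to 1 L: 2.66.
ammonium chloride: C1V1 = C2V2 → 75.6 mM × 2660 mL ÷ 1610 mM = 124.90 mL
carbenicillin: V = C2·V2/C1 = 32.4 µg/mL × 2660 mL ÷ 30200 µg/mL = 2.85 mL
malt extract: 21.6 g/L × 2.66 L = 57.46 g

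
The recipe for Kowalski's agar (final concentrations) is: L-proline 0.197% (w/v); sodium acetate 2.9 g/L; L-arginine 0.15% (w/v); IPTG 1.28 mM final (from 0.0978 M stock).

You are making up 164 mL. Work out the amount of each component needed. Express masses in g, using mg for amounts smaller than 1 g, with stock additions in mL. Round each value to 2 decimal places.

L-proline 323.08 mg; sodium acetate 475.60 mg; L-arginine 246.00 mg; IPTG 2.15 mL

Scale factor relative to 1 L: 0.164.
L-proline: 0.197 g per 100 mL × 164 mL ÷ 100 = 0.32308 g = 323.08 mg
sodium acetate: 2.9 g/L × 0.164 L = 0.4756 g = 475.60 mg
L-arginine: 0.15 g per 100 mL × 164 mL ÷ 100 = 0.246 g = 246.00 mg
IPTG: V = C2·V2/C1 = 1.28 mM × 164 mL ÷ 97.8 mM = 2.15 mL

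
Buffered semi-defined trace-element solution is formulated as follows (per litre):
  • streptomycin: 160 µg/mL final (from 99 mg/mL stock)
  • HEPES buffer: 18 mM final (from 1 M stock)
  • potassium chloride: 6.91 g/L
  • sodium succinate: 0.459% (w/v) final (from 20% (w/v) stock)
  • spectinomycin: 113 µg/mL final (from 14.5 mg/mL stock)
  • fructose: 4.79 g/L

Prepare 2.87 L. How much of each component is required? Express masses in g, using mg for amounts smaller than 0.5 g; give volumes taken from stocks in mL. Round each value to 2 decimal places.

streptomycin 4.64 mL; HEPES buffer 51.66 mL; potassium chloride 19.83 g; sodium succinate 65.87 mL; spectinomycin 22.37 mL; fructose 13.75 g

Working volume: 2.87 L.
streptomycin: V = C2·V2/C1 = 160 µg/mL × 2870 mL ÷ 99000 µg/mL = 4.64 mL
HEPES buffer: dilute stock: 18 mM × 2870 mL ÷ 1000 mM = 51.66 mL
potassium chloride: 6.91 g/L × 2.87 L = 19.83 g
sodium succinate: V = C2·V2/C1 = 0.459% ÷ 20% × 2870 mL = 65.87 mL
spectinomycin: V = C2·V2/C1 = 113 µg/mL × 2870 mL ÷ 14500 µg/mL = 22.37 mL
fructose: 4.79 g/L × 2.87 L = 13.75 g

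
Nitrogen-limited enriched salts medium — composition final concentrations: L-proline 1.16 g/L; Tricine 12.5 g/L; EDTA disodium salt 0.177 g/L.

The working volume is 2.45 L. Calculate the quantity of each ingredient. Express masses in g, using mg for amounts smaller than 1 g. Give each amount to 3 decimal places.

L-proline 2.842 g; Tricine 30.625 g; EDTA disodium salt 433.650 mg

Scale factor relative to 1 L: 2.45.
L-proline: 1.16 g/L × 2.45 L = 2.842 g
Tricine: 12.5 g/L × 2.45 L = 30.625 g
EDTA disodium salt: 0.177 g/L × 2.45 L = 0.43365 g = 433.650 mg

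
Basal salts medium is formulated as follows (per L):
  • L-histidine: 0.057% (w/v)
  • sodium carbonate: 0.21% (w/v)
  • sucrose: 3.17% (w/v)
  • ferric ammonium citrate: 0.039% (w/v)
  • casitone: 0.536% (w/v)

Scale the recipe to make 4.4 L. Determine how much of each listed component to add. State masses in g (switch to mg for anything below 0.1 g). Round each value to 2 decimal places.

L-histidine 2.51 g; sodium carbonate 9.24 g; sucrose 139.48 g; ferric ammonium citrate 1.72 g; casitone 23.58 g

Working volume: 4.4 L.
L-histidine: 0.057 g per 100 mL × 4400 mL ÷ 100 = 2.51 g
sodium carbonate: 0.21% w/v = 2.1 g/L → 2.1 × 4.4 L = 9.24 g
sucrose: 3.17% w/v = 31.7 g/L → 31.7 × 4.4 L = 139.48 g
ferric ammonium citrate: 0.039 g per 100 mL × 4400 mL ÷ 100 = 1.72 g
casitone: 0.536% w/v = 5.36 g/L → 5.36 × 4.4 L = 23.58 g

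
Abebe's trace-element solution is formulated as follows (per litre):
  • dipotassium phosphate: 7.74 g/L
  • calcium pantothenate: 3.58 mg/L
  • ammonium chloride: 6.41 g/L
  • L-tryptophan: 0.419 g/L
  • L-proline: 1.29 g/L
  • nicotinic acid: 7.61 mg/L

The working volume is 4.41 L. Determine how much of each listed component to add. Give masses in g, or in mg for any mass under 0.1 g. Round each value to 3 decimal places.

Working volume: 4.41 L.
dipotassium phosphate: 7.74 g/L × 4.41 L = 34.133 g
calcium pantothenate: 3.58 mg/L × 4.41 L = 15.788 mg
ammonium chloride: 6.41 g/L × 4.41 L = 28.268 g
L-tryptophan: 0.419 g/L × 4.41 L = 1.848 g
L-proline: 1.29 g/L × 4.41 L = 5.689 g
nicotinic acid: 7.61 mg/L × 4.41 L = 33.560 mg

dipotassium phosphate 34.133 g; calcium pantothenate 15.788 mg; ammonium chloride 28.268 g; L-tryptophan 1.848 g; L-proline 5.689 g; nicotinic acid 33.560 mg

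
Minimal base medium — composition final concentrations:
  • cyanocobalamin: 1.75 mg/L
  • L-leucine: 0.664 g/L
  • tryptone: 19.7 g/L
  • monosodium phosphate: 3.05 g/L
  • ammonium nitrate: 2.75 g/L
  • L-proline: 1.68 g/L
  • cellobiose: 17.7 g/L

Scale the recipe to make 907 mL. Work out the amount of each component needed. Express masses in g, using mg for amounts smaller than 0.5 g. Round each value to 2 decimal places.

cyanocobalamin 1.59 mg; L-leucine 0.60 g; tryptone 17.87 g; monosodium phosphate 2.77 g; ammonium nitrate 2.49 g; L-proline 1.52 g; cellobiose 16.05 g

Scale factor relative to 1 L: 0.907.
cyanocobalamin: 1.75 mg/L × 0.907 L = 1.59 mg
L-leucine: 0.664 g/L × 0.907 L = 0.60 g
tryptone: 19.7 g/L × 0.907 L = 17.87 g
monosodium phosphate: 3.05 g/L × 0.907 L = 2.77 g
ammonium nitrate: 2.75 g/L × 0.907 L = 2.49 g
L-proline: 1.68 g/L × 0.907 L = 1.52 g
cellobiose: 17.7 g/L × 0.907 L = 16.05 g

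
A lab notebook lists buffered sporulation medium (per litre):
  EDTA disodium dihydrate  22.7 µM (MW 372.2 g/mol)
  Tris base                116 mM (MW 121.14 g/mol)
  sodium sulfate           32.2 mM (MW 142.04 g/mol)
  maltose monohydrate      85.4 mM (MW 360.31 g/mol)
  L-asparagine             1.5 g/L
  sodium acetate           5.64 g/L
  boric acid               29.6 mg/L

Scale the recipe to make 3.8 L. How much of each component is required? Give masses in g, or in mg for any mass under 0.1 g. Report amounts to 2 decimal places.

Scale factor relative to 1 L: 3.8.
EDTA disodium dihydrate: 22.7 µmol/L × 372.2 g/mol × 3.8 L ÷ 1000 = 32.11 mg
Tris base: 116 mmol/L × 121.14 g/mol × 3.8 L ÷ 1000 = 53.40 g
sodium sulfate: 32.2 mmol/L × 142.04 g/mol × 3.8 L ÷ 1000 = 17.38 g
maltose monohydrate: 85.4 mmol/L × 360.31 g/mol × 3.8 L ÷ 1000 = 116.93 g
L-asparagine: 1.5 g/L × 3.8 L = 5.70 g
sodium acetate: 5.64 g/L × 3.8 L = 21.43 g
boric acid: 29.6 mg/L × 3.8 L = 112.48 mg = 0.11 g

EDTA disodium dihydrate 32.11 mg; Tris base 53.40 g; sodium sulfate 17.38 g; maltose monohydrate 116.93 g; L-asparagine 5.70 g; sodium acetate 21.43 g; boric acid 0.11 g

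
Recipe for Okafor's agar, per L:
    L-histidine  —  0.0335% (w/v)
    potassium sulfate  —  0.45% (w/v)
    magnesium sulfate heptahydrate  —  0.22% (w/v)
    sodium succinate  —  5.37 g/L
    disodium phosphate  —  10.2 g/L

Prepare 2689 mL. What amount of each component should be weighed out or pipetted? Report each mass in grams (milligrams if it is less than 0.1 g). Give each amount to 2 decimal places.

Scale factor relative to 1 L: 2.689.
L-histidine: 0.0335% w/v = 0.335 g/L → 0.335 × 2.689 L = 0.90 g
potassium sulfate: 0.45% w/v = 4.5 g/L → 4.5 × 2.689 L = 12.10 g
magnesium sulfate heptahydrate: 0.22% w/v = 2.2 g/L → 2.2 × 2.689 L = 5.92 g
sodium succinate: 5.37 g/L × 2.689 L = 14.44 g
disodium phosphate: 10.2 g/L × 2.689 L = 27.43 g

L-histidine 0.90 g; potassium sulfate 12.10 g; magnesium sulfate heptahydrate 5.92 g; sodium succinate 14.44 g; disodium phosphate 27.43 g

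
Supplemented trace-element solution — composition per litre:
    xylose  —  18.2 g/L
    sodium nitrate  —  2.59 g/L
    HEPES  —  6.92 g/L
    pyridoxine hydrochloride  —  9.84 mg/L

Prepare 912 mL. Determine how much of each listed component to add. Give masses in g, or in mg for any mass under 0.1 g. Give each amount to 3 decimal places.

xylose 16.598 g; sodium nitrate 2.362 g; HEPES 6.311 g; pyridoxine hydrochloride 8.974 mg

Working volume: 912 mL = 0.912 L.
xylose: 18.2 g/L × 0.912 L = 16.598 g
sodium nitrate: 2.59 g/L × 0.912 L = 2.362 g
HEPES: 6.92 g/L × 0.912 L = 6.311 g
pyridoxine hydrochloride: 9.84 mg/L × 0.912 L = 8.974 mg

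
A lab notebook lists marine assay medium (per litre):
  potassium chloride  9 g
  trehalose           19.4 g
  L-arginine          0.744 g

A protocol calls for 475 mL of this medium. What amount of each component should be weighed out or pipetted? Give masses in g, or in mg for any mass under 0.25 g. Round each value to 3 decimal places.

potassium chloride 4.275 g; trehalose 9.215 g; L-arginine 0.353 g

Scale factor = 475 mL / 1000 mL = 0.475.
potassium chloride: 9 g × (475 mL / 1000 mL) = 4.275 g
trehalose: 19.4 g × (475 mL / 1000 mL) = 9.215 g
L-arginine: 0.744 g × (475 mL / 1000 mL) = 0.353 g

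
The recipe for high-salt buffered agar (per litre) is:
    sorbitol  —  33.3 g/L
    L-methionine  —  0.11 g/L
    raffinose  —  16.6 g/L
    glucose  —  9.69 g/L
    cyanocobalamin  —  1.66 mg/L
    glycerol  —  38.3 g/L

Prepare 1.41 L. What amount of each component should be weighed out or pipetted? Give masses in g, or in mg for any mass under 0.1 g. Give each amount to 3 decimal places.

sorbitol 46.953 g; L-methionine 0.155 g; raffinose 23.406 g; glucose 13.663 g; cyanocobalamin 2.341 mg; glycerol 54.003 g

Working volume: 1.41 L.
sorbitol: 33.3 g/L × 1.41 L = 46.953 g
L-methionine: 0.11 g/L × 1.41 L = 0.155 g
raffinose: 16.6 g/L × 1.41 L = 23.406 g
glucose: 9.69 g/L × 1.41 L = 13.663 g
cyanocobalamin: 1.66 mg/L × 1.41 L = 2.341 mg
glycerol: 38.3 g/L × 1.41 L = 54.003 g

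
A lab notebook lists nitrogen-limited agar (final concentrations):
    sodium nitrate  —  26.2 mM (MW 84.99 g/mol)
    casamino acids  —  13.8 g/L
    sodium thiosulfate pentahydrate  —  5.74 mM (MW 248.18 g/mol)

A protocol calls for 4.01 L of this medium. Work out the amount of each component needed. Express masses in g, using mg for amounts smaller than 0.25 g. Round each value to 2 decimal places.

Working volume: 4.01 L.
sodium nitrate: 26.2 mmol/L × 84.99 g/mol × 4.01 L ÷ 1000 = 8.93 g
casamino acids: 13.8 g/L × 4.01 L = 55.34 g
sodium thiosulfate pentahydrate: 5.74 mmol/L × 248.18 g/mol × 4.01 L ÷ 1000 = 5.71 g

sodium nitrate 8.93 g; casamino acids 55.34 g; sodium thiosulfate pentahydrate 5.71 g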